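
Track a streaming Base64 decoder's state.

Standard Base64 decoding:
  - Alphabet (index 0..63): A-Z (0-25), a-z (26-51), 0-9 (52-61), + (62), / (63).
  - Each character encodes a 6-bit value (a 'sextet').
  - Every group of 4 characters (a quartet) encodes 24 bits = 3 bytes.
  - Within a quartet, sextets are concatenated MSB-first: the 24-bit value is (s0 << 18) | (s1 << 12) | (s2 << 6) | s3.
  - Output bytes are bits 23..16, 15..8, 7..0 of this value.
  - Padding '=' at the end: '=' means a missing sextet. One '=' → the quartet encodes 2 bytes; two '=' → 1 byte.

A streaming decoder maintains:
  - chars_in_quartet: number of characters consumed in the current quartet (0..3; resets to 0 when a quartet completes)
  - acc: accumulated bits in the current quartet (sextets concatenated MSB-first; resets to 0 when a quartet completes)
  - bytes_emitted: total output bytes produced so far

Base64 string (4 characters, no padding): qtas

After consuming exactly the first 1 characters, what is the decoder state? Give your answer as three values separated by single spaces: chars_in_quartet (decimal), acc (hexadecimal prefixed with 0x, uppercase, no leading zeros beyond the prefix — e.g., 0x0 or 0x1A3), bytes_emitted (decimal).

Answer: 1 0x2A 0

Derivation:
After char 0 ('q'=42): chars_in_quartet=1 acc=0x2A bytes_emitted=0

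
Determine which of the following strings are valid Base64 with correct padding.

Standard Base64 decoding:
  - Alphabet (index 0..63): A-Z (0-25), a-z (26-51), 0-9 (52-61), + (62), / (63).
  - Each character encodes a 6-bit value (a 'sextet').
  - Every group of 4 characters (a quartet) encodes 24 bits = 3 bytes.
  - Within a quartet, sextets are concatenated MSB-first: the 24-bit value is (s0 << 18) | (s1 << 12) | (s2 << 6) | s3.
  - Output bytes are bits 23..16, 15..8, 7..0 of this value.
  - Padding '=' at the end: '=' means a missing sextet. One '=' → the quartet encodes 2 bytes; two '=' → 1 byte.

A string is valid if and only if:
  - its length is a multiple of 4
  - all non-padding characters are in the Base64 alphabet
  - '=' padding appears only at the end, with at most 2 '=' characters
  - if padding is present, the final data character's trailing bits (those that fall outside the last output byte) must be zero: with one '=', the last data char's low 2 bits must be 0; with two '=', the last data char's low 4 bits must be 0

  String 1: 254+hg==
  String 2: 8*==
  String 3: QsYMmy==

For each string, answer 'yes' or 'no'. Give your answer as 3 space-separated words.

Answer: yes no no

Derivation:
String 1: '254+hg==' → valid
String 2: '8*==' → invalid (bad char(s): ['*'])
String 3: 'QsYMmy==' → invalid (bad trailing bits)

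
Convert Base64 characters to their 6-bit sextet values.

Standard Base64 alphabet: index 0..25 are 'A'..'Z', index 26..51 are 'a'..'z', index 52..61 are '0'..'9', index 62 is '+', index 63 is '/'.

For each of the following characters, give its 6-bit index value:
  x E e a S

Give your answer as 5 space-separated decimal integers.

'x': a..z range, 26 + ord('x') − ord('a') = 49
'E': A..Z range, ord('E') − ord('A') = 4
'e': a..z range, 26 + ord('e') − ord('a') = 30
'a': a..z range, 26 + ord('a') − ord('a') = 26
'S': A..Z range, ord('S') − ord('A') = 18

Answer: 49 4 30 26 18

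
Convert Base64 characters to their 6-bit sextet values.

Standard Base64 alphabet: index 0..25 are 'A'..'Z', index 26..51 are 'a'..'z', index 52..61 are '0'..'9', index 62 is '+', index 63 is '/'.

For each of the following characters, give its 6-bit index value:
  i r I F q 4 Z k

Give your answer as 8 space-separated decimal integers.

Answer: 34 43 8 5 42 56 25 36

Derivation:
'i': a..z range, 26 + ord('i') − ord('a') = 34
'r': a..z range, 26 + ord('r') − ord('a') = 43
'I': A..Z range, ord('I') − ord('A') = 8
'F': A..Z range, ord('F') − ord('A') = 5
'q': a..z range, 26 + ord('q') − ord('a') = 42
'4': 0..9 range, 52 + ord('4') − ord('0') = 56
'Z': A..Z range, ord('Z') − ord('A') = 25
'k': a..z range, 26 + ord('k') − ord('a') = 36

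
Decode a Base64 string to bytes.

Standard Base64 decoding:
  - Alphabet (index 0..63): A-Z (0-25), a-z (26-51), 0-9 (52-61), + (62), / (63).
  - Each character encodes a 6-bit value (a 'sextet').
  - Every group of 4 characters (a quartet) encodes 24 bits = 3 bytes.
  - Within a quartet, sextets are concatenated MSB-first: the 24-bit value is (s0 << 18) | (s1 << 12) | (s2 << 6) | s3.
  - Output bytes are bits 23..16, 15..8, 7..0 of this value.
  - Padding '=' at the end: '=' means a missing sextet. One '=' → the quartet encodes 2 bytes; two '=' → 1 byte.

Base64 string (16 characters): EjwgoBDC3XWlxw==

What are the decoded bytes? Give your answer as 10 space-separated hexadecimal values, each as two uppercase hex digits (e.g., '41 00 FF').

After char 0 ('E'=4): chars_in_quartet=1 acc=0x4 bytes_emitted=0
After char 1 ('j'=35): chars_in_quartet=2 acc=0x123 bytes_emitted=0
After char 2 ('w'=48): chars_in_quartet=3 acc=0x48F0 bytes_emitted=0
After char 3 ('g'=32): chars_in_quartet=4 acc=0x123C20 -> emit 12 3C 20, reset; bytes_emitted=3
After char 4 ('o'=40): chars_in_quartet=1 acc=0x28 bytes_emitted=3
After char 5 ('B'=1): chars_in_quartet=2 acc=0xA01 bytes_emitted=3
After char 6 ('D'=3): chars_in_quartet=3 acc=0x28043 bytes_emitted=3
After char 7 ('C'=2): chars_in_quartet=4 acc=0xA010C2 -> emit A0 10 C2, reset; bytes_emitted=6
After char 8 ('3'=55): chars_in_quartet=1 acc=0x37 bytes_emitted=6
After char 9 ('X'=23): chars_in_quartet=2 acc=0xDD7 bytes_emitted=6
After char 10 ('W'=22): chars_in_quartet=3 acc=0x375D6 bytes_emitted=6
After char 11 ('l'=37): chars_in_quartet=4 acc=0xDD75A5 -> emit DD 75 A5, reset; bytes_emitted=9
After char 12 ('x'=49): chars_in_quartet=1 acc=0x31 bytes_emitted=9
After char 13 ('w'=48): chars_in_quartet=2 acc=0xC70 bytes_emitted=9
Padding '==': partial quartet acc=0xC70 -> emit C7; bytes_emitted=10

Answer: 12 3C 20 A0 10 C2 DD 75 A5 C7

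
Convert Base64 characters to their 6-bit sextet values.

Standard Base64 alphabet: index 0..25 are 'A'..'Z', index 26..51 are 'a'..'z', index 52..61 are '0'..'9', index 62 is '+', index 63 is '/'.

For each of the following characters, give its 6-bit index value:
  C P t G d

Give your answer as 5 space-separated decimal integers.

'C': A..Z range, ord('C') − ord('A') = 2
'P': A..Z range, ord('P') − ord('A') = 15
't': a..z range, 26 + ord('t') − ord('a') = 45
'G': A..Z range, ord('G') − ord('A') = 6
'd': a..z range, 26 + ord('d') − ord('a') = 29

Answer: 2 15 45 6 29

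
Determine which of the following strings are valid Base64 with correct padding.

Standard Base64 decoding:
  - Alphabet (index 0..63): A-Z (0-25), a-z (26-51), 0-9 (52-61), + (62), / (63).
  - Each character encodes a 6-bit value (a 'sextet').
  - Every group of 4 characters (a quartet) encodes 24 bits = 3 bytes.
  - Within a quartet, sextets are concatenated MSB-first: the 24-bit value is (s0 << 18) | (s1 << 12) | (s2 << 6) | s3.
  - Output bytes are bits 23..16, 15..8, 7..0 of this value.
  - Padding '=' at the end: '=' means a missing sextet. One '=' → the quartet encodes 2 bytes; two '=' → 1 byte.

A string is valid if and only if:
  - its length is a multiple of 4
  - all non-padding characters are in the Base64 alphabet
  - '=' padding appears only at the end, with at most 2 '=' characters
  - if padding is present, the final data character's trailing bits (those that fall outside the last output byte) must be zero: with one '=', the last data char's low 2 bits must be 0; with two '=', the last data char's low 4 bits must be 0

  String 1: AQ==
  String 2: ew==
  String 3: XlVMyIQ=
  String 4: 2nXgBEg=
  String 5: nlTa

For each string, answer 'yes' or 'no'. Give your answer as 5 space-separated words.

String 1: 'AQ==' → valid
String 2: 'ew==' → valid
String 3: 'XlVMyIQ=' → valid
String 4: '2nXgBEg=' → valid
String 5: 'nlTa' → valid

Answer: yes yes yes yes yes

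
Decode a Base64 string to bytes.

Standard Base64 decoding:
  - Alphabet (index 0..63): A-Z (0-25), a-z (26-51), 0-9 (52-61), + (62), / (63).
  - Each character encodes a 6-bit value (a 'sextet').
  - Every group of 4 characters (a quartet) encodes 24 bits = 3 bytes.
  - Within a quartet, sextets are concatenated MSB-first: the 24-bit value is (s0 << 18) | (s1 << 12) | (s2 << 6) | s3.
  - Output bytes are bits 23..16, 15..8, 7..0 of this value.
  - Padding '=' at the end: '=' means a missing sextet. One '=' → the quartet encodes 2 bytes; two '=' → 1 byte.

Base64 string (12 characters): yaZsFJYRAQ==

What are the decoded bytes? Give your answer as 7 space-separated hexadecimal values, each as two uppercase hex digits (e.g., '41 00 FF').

After char 0 ('y'=50): chars_in_quartet=1 acc=0x32 bytes_emitted=0
After char 1 ('a'=26): chars_in_quartet=2 acc=0xC9A bytes_emitted=0
After char 2 ('Z'=25): chars_in_quartet=3 acc=0x32699 bytes_emitted=0
After char 3 ('s'=44): chars_in_quartet=4 acc=0xC9A66C -> emit C9 A6 6C, reset; bytes_emitted=3
After char 4 ('F'=5): chars_in_quartet=1 acc=0x5 bytes_emitted=3
After char 5 ('J'=9): chars_in_quartet=2 acc=0x149 bytes_emitted=3
After char 6 ('Y'=24): chars_in_quartet=3 acc=0x5258 bytes_emitted=3
After char 7 ('R'=17): chars_in_quartet=4 acc=0x149611 -> emit 14 96 11, reset; bytes_emitted=6
After char 8 ('A'=0): chars_in_quartet=1 acc=0x0 bytes_emitted=6
After char 9 ('Q'=16): chars_in_quartet=2 acc=0x10 bytes_emitted=6
Padding '==': partial quartet acc=0x10 -> emit 01; bytes_emitted=7

Answer: C9 A6 6C 14 96 11 01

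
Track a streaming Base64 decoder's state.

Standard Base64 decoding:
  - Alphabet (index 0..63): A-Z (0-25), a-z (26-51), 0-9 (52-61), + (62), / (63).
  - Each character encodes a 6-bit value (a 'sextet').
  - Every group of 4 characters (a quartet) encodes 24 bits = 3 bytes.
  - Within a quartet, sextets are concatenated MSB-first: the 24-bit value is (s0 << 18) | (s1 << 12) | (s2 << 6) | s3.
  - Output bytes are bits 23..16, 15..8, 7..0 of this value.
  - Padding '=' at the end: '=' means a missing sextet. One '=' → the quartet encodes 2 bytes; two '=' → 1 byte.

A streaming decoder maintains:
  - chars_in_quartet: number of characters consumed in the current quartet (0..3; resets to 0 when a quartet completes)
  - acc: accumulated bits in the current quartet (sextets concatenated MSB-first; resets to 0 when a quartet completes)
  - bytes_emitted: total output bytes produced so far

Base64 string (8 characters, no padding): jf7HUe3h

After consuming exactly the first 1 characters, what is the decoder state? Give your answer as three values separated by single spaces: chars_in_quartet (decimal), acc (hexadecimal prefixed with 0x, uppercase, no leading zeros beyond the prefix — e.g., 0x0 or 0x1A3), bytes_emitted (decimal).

After char 0 ('j'=35): chars_in_quartet=1 acc=0x23 bytes_emitted=0

Answer: 1 0x23 0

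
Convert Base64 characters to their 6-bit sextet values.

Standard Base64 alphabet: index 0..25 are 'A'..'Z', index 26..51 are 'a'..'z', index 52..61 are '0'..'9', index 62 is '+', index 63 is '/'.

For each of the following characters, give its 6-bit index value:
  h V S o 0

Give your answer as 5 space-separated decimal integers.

'h': a..z range, 26 + ord('h') − ord('a') = 33
'V': A..Z range, ord('V') − ord('A') = 21
'S': A..Z range, ord('S') − ord('A') = 18
'o': a..z range, 26 + ord('o') − ord('a') = 40
'0': 0..9 range, 52 + ord('0') − ord('0') = 52

Answer: 33 21 18 40 52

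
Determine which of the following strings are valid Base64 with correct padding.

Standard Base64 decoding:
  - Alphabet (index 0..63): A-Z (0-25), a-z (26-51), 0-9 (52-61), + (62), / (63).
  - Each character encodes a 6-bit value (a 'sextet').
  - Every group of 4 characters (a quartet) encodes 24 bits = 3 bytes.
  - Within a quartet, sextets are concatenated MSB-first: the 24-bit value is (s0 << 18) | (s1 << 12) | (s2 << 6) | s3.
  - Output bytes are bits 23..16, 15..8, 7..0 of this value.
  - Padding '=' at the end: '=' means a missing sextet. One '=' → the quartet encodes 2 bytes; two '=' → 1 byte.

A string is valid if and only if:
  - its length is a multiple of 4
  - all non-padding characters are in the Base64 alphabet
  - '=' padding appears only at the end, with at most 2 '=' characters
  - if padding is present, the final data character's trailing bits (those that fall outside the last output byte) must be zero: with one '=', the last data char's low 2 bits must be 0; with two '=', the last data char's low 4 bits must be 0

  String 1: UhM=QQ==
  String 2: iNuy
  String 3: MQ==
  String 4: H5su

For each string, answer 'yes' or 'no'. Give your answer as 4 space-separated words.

String 1: 'UhM=QQ==' → invalid (bad char(s): ['=']; '=' in middle)
String 2: 'iNuy' → valid
String 3: 'MQ==' → valid
String 4: 'H5su' → valid

Answer: no yes yes yes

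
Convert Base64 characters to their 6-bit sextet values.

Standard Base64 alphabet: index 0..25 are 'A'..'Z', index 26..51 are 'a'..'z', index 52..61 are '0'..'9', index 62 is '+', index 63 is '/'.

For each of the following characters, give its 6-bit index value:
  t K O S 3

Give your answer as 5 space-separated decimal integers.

't': a..z range, 26 + ord('t') − ord('a') = 45
'K': A..Z range, ord('K') − ord('A') = 10
'O': A..Z range, ord('O') − ord('A') = 14
'S': A..Z range, ord('S') − ord('A') = 18
'3': 0..9 range, 52 + ord('3') − ord('0') = 55

Answer: 45 10 14 18 55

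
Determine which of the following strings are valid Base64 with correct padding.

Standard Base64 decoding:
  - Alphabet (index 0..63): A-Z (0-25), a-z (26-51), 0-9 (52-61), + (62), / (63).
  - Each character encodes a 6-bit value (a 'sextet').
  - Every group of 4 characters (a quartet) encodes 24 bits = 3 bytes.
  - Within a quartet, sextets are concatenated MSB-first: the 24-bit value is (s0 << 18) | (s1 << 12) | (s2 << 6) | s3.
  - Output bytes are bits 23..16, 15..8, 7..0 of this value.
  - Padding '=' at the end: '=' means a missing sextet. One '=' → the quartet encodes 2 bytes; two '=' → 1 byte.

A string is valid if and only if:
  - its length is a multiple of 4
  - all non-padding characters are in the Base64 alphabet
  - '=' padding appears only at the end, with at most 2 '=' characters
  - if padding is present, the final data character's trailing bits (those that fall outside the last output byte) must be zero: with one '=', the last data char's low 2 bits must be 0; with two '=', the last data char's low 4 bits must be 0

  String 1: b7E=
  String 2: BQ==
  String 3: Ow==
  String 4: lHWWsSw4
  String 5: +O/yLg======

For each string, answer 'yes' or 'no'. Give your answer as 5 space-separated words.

Answer: yes yes yes yes no

Derivation:
String 1: 'b7E=' → valid
String 2: 'BQ==' → valid
String 3: 'Ow==' → valid
String 4: 'lHWWsSw4' → valid
String 5: '+O/yLg======' → invalid (6 pad chars (max 2))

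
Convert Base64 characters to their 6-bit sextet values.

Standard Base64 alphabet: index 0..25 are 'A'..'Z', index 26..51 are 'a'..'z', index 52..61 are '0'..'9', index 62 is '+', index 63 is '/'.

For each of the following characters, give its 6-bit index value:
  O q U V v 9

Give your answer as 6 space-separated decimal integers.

Answer: 14 42 20 21 47 61

Derivation:
'O': A..Z range, ord('O') − ord('A') = 14
'q': a..z range, 26 + ord('q') − ord('a') = 42
'U': A..Z range, ord('U') − ord('A') = 20
'V': A..Z range, ord('V') − ord('A') = 21
'v': a..z range, 26 + ord('v') − ord('a') = 47
'9': 0..9 range, 52 + ord('9') − ord('0') = 61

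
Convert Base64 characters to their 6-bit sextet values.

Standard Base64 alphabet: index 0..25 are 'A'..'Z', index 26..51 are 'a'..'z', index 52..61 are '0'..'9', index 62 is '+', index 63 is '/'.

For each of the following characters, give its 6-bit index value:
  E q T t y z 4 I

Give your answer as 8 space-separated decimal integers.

Answer: 4 42 19 45 50 51 56 8

Derivation:
'E': A..Z range, ord('E') − ord('A') = 4
'q': a..z range, 26 + ord('q') − ord('a') = 42
'T': A..Z range, ord('T') − ord('A') = 19
't': a..z range, 26 + ord('t') − ord('a') = 45
'y': a..z range, 26 + ord('y') − ord('a') = 50
'z': a..z range, 26 + ord('z') − ord('a') = 51
'4': 0..9 range, 52 + ord('4') − ord('0') = 56
'I': A..Z range, ord('I') − ord('A') = 8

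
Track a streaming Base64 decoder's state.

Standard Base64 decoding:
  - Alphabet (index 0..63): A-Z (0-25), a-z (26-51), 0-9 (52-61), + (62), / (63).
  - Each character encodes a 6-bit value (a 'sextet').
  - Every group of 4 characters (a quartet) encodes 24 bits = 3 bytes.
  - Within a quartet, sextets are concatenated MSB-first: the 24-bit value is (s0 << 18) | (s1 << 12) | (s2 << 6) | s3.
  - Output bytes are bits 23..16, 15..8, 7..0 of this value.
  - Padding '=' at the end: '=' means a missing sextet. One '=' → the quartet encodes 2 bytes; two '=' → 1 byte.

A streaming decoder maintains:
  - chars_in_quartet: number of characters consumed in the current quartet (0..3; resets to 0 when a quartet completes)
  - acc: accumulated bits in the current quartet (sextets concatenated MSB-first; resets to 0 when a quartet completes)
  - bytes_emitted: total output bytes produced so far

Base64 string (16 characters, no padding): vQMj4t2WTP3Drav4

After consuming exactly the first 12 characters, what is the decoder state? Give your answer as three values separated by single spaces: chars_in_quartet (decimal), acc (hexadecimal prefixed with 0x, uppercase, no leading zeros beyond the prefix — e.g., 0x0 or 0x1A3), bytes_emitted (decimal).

After char 0 ('v'=47): chars_in_quartet=1 acc=0x2F bytes_emitted=0
After char 1 ('Q'=16): chars_in_quartet=2 acc=0xBD0 bytes_emitted=0
After char 2 ('M'=12): chars_in_quartet=3 acc=0x2F40C bytes_emitted=0
After char 3 ('j'=35): chars_in_quartet=4 acc=0xBD0323 -> emit BD 03 23, reset; bytes_emitted=3
After char 4 ('4'=56): chars_in_quartet=1 acc=0x38 bytes_emitted=3
After char 5 ('t'=45): chars_in_quartet=2 acc=0xE2D bytes_emitted=3
After char 6 ('2'=54): chars_in_quartet=3 acc=0x38B76 bytes_emitted=3
After char 7 ('W'=22): chars_in_quartet=4 acc=0xE2DD96 -> emit E2 DD 96, reset; bytes_emitted=6
After char 8 ('T'=19): chars_in_quartet=1 acc=0x13 bytes_emitted=6
After char 9 ('P'=15): chars_in_quartet=2 acc=0x4CF bytes_emitted=6
After char 10 ('3'=55): chars_in_quartet=3 acc=0x133F7 bytes_emitted=6
After char 11 ('D'=3): chars_in_quartet=4 acc=0x4CFDC3 -> emit 4C FD C3, reset; bytes_emitted=9

Answer: 0 0x0 9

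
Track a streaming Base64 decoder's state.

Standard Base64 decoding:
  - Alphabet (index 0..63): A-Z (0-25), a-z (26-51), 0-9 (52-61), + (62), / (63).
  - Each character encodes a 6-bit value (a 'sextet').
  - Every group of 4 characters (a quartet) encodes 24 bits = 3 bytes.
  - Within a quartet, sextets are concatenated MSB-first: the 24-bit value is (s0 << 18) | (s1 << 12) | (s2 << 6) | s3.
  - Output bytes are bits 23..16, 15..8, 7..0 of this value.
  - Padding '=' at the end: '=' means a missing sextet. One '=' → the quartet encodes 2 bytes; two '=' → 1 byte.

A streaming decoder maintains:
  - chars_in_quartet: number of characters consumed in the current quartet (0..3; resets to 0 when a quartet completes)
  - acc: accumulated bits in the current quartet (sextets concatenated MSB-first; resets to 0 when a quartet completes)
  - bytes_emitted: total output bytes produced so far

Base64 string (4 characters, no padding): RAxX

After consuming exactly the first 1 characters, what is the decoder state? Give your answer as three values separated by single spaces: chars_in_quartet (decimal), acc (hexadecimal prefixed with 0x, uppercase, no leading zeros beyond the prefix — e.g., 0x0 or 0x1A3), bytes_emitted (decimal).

After char 0 ('R'=17): chars_in_quartet=1 acc=0x11 bytes_emitted=0

Answer: 1 0x11 0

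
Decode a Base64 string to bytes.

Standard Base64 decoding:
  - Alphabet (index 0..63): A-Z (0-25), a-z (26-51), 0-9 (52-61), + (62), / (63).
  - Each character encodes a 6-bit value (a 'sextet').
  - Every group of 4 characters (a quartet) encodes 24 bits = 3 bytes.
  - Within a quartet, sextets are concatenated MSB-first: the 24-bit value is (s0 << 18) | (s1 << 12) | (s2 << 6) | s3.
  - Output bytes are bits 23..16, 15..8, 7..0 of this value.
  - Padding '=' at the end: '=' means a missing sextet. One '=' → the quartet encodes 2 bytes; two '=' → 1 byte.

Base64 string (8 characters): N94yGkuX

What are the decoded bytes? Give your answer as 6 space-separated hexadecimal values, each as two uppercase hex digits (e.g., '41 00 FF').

After char 0 ('N'=13): chars_in_quartet=1 acc=0xD bytes_emitted=0
After char 1 ('9'=61): chars_in_quartet=2 acc=0x37D bytes_emitted=0
After char 2 ('4'=56): chars_in_quartet=3 acc=0xDF78 bytes_emitted=0
After char 3 ('y'=50): chars_in_quartet=4 acc=0x37DE32 -> emit 37 DE 32, reset; bytes_emitted=3
After char 4 ('G'=6): chars_in_quartet=1 acc=0x6 bytes_emitted=3
After char 5 ('k'=36): chars_in_quartet=2 acc=0x1A4 bytes_emitted=3
After char 6 ('u'=46): chars_in_quartet=3 acc=0x692E bytes_emitted=3
After char 7 ('X'=23): chars_in_quartet=4 acc=0x1A4B97 -> emit 1A 4B 97, reset; bytes_emitted=6

Answer: 37 DE 32 1A 4B 97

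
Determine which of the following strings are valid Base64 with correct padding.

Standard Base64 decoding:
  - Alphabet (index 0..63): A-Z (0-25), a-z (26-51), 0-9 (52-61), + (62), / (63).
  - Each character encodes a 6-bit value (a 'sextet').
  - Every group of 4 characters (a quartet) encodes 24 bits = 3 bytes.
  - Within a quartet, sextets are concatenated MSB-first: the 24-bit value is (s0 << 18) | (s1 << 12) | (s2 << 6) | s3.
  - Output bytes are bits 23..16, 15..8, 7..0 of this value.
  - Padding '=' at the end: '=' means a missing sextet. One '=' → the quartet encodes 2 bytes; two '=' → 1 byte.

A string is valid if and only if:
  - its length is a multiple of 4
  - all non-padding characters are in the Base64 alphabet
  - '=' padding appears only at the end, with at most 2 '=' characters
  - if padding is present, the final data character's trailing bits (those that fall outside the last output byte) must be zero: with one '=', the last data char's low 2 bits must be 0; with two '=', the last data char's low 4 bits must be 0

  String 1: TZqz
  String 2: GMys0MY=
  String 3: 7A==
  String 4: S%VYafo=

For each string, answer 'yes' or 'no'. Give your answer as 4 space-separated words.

Answer: yes yes yes no

Derivation:
String 1: 'TZqz' → valid
String 2: 'GMys0MY=' → valid
String 3: '7A==' → valid
String 4: 'S%VYafo=' → invalid (bad char(s): ['%'])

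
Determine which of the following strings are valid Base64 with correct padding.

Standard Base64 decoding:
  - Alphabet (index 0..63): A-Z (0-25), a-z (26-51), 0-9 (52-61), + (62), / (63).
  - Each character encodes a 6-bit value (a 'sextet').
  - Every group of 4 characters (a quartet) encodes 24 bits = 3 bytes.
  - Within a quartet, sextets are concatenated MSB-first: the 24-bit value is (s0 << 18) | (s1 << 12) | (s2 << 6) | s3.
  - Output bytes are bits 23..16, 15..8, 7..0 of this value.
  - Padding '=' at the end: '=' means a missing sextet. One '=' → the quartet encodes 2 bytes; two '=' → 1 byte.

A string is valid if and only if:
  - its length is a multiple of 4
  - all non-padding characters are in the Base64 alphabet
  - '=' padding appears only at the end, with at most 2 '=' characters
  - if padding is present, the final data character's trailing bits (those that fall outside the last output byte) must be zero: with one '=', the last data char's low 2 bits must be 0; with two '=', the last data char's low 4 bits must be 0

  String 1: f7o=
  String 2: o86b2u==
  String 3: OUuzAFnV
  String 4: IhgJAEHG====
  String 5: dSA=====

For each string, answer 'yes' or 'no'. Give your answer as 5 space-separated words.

String 1: 'f7o=' → valid
String 2: 'o86b2u==' → invalid (bad trailing bits)
String 3: 'OUuzAFnV' → valid
String 4: 'IhgJAEHG====' → invalid (4 pad chars (max 2))
String 5: 'dSA=====' → invalid (5 pad chars (max 2))

Answer: yes no yes no no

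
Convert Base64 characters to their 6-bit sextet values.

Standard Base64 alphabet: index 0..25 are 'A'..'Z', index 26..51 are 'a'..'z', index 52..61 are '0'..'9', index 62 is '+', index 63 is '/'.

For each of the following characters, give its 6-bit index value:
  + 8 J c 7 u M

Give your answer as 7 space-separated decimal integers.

'+': index 62
'8': 0..9 range, 52 + ord('8') − ord('0') = 60
'J': A..Z range, ord('J') − ord('A') = 9
'c': a..z range, 26 + ord('c') − ord('a') = 28
'7': 0..9 range, 52 + ord('7') − ord('0') = 59
'u': a..z range, 26 + ord('u') − ord('a') = 46
'M': A..Z range, ord('M') − ord('A') = 12

Answer: 62 60 9 28 59 46 12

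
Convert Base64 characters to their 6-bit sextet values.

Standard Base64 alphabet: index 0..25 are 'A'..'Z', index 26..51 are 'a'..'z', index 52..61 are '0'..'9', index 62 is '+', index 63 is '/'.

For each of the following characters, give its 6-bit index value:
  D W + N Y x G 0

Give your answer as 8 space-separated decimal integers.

Answer: 3 22 62 13 24 49 6 52

Derivation:
'D': A..Z range, ord('D') − ord('A') = 3
'W': A..Z range, ord('W') − ord('A') = 22
'+': index 62
'N': A..Z range, ord('N') − ord('A') = 13
'Y': A..Z range, ord('Y') − ord('A') = 24
'x': a..z range, 26 + ord('x') − ord('a') = 49
'G': A..Z range, ord('G') − ord('A') = 6
'0': 0..9 range, 52 + ord('0') − ord('0') = 52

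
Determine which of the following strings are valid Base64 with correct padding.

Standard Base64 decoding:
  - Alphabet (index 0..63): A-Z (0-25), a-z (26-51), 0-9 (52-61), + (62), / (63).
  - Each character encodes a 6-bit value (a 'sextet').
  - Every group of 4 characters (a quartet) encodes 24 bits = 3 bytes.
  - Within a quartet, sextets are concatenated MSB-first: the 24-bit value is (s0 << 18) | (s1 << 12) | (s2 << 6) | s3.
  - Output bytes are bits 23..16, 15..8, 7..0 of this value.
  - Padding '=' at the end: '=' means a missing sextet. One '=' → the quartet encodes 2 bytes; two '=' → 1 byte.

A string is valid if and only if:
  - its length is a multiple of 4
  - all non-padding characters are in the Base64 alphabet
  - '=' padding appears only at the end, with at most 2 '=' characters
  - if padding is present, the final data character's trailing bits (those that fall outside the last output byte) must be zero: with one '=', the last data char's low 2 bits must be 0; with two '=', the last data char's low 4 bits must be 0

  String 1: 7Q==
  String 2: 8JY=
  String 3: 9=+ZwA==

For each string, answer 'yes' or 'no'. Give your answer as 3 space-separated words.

String 1: '7Q==' → valid
String 2: '8JY=' → valid
String 3: '9=+ZwA==' → invalid (bad char(s): ['=']; '=' in middle)

Answer: yes yes no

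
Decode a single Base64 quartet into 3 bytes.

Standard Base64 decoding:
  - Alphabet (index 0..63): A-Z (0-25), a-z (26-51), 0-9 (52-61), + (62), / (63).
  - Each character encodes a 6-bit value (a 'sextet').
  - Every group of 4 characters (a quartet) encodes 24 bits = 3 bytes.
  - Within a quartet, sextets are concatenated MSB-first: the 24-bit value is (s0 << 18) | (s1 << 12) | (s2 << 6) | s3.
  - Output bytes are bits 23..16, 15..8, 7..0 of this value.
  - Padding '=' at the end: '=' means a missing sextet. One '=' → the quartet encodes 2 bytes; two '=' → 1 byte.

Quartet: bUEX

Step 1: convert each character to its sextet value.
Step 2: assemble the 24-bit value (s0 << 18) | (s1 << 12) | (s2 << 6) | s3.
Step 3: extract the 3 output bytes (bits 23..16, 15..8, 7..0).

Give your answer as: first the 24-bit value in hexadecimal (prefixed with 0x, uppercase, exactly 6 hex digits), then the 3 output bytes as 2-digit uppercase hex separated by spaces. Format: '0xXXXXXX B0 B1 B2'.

Sextets: b=27, U=20, E=4, X=23
24-bit: (27<<18) | (20<<12) | (4<<6) | 23
      = 0x6C0000 | 0x014000 | 0x000100 | 0x000017
      = 0x6D4117
Bytes: (v>>16)&0xFF=6D, (v>>8)&0xFF=41, v&0xFF=17

Answer: 0x6D4117 6D 41 17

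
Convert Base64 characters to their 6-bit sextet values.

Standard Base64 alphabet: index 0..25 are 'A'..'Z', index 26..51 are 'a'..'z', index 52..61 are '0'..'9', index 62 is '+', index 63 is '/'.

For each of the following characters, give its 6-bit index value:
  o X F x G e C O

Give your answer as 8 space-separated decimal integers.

'o': a..z range, 26 + ord('o') − ord('a') = 40
'X': A..Z range, ord('X') − ord('A') = 23
'F': A..Z range, ord('F') − ord('A') = 5
'x': a..z range, 26 + ord('x') − ord('a') = 49
'G': A..Z range, ord('G') − ord('A') = 6
'e': a..z range, 26 + ord('e') − ord('a') = 30
'C': A..Z range, ord('C') − ord('A') = 2
'O': A..Z range, ord('O') − ord('A') = 14

Answer: 40 23 5 49 6 30 2 14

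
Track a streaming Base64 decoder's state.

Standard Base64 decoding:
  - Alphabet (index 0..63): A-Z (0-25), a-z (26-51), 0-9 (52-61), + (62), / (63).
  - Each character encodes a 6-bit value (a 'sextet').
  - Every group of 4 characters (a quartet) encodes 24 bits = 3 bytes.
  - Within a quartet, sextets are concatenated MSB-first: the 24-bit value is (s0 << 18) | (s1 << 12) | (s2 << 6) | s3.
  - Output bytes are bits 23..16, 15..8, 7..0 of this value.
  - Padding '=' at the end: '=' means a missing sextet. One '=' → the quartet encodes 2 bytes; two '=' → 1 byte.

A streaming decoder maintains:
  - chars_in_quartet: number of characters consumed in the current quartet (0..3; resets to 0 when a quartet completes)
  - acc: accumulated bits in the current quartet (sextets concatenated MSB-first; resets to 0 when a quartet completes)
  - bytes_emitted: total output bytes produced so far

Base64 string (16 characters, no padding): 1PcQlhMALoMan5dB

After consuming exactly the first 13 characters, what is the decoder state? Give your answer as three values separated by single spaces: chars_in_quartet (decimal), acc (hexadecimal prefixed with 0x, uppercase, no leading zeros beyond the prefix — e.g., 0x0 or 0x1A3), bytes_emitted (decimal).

Answer: 1 0x27 9

Derivation:
After char 0 ('1'=53): chars_in_quartet=1 acc=0x35 bytes_emitted=0
After char 1 ('P'=15): chars_in_quartet=2 acc=0xD4F bytes_emitted=0
After char 2 ('c'=28): chars_in_quartet=3 acc=0x353DC bytes_emitted=0
After char 3 ('Q'=16): chars_in_quartet=4 acc=0xD4F710 -> emit D4 F7 10, reset; bytes_emitted=3
After char 4 ('l'=37): chars_in_quartet=1 acc=0x25 bytes_emitted=3
After char 5 ('h'=33): chars_in_quartet=2 acc=0x961 bytes_emitted=3
After char 6 ('M'=12): chars_in_quartet=3 acc=0x2584C bytes_emitted=3
After char 7 ('A'=0): chars_in_quartet=4 acc=0x961300 -> emit 96 13 00, reset; bytes_emitted=6
After char 8 ('L'=11): chars_in_quartet=1 acc=0xB bytes_emitted=6
After char 9 ('o'=40): chars_in_quartet=2 acc=0x2E8 bytes_emitted=6
After char 10 ('M'=12): chars_in_quartet=3 acc=0xBA0C bytes_emitted=6
After char 11 ('a'=26): chars_in_quartet=4 acc=0x2E831A -> emit 2E 83 1A, reset; bytes_emitted=9
After char 12 ('n'=39): chars_in_quartet=1 acc=0x27 bytes_emitted=9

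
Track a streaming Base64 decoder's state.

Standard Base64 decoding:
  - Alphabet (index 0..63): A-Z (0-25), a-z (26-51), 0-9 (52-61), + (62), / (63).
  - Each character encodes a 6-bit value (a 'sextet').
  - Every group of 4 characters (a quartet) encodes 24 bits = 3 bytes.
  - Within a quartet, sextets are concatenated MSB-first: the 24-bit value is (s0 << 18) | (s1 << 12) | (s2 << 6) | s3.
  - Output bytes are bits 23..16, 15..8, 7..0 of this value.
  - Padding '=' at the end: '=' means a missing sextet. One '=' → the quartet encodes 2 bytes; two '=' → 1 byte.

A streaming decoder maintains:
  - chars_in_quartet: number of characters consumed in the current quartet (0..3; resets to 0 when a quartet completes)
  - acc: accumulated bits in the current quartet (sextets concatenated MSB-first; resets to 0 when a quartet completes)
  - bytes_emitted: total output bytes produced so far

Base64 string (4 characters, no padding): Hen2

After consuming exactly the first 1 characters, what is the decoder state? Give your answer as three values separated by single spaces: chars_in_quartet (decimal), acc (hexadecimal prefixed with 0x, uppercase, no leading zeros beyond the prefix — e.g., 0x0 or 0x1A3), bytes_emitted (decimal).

Answer: 1 0x7 0

Derivation:
After char 0 ('H'=7): chars_in_quartet=1 acc=0x7 bytes_emitted=0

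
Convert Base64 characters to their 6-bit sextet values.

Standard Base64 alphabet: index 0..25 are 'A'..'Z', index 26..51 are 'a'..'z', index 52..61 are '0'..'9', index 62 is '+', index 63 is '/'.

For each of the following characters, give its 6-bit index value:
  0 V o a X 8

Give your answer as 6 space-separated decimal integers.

Answer: 52 21 40 26 23 60

Derivation:
'0': 0..9 range, 52 + ord('0') − ord('0') = 52
'V': A..Z range, ord('V') − ord('A') = 21
'o': a..z range, 26 + ord('o') − ord('a') = 40
'a': a..z range, 26 + ord('a') − ord('a') = 26
'X': A..Z range, ord('X') − ord('A') = 23
'8': 0..9 range, 52 + ord('8') − ord('0') = 60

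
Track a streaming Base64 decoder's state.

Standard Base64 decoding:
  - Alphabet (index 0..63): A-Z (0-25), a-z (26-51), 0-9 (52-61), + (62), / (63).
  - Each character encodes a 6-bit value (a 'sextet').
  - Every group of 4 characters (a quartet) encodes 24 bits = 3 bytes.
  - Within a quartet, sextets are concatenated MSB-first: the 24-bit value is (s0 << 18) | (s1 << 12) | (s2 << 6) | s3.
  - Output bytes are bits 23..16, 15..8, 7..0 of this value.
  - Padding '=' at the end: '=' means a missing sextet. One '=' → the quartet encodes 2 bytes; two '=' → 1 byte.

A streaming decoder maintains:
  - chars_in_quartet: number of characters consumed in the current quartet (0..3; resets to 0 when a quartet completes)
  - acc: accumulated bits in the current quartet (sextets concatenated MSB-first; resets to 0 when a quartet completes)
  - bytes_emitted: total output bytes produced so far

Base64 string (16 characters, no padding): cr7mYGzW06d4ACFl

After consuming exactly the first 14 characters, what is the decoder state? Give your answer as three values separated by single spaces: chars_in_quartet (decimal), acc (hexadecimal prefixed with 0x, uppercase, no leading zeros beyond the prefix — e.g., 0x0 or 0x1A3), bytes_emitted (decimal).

Answer: 2 0x2 9

Derivation:
After char 0 ('c'=28): chars_in_quartet=1 acc=0x1C bytes_emitted=0
After char 1 ('r'=43): chars_in_quartet=2 acc=0x72B bytes_emitted=0
After char 2 ('7'=59): chars_in_quartet=3 acc=0x1CAFB bytes_emitted=0
After char 3 ('m'=38): chars_in_quartet=4 acc=0x72BEE6 -> emit 72 BE E6, reset; bytes_emitted=3
After char 4 ('Y'=24): chars_in_quartet=1 acc=0x18 bytes_emitted=3
After char 5 ('G'=6): chars_in_quartet=2 acc=0x606 bytes_emitted=3
After char 6 ('z'=51): chars_in_quartet=3 acc=0x181B3 bytes_emitted=3
After char 7 ('W'=22): chars_in_quartet=4 acc=0x606CD6 -> emit 60 6C D6, reset; bytes_emitted=6
After char 8 ('0'=52): chars_in_quartet=1 acc=0x34 bytes_emitted=6
After char 9 ('6'=58): chars_in_quartet=2 acc=0xD3A bytes_emitted=6
After char 10 ('d'=29): chars_in_quartet=3 acc=0x34E9D bytes_emitted=6
After char 11 ('4'=56): chars_in_quartet=4 acc=0xD3A778 -> emit D3 A7 78, reset; bytes_emitted=9
After char 12 ('A'=0): chars_in_quartet=1 acc=0x0 bytes_emitted=9
After char 13 ('C'=2): chars_in_quartet=2 acc=0x2 bytes_emitted=9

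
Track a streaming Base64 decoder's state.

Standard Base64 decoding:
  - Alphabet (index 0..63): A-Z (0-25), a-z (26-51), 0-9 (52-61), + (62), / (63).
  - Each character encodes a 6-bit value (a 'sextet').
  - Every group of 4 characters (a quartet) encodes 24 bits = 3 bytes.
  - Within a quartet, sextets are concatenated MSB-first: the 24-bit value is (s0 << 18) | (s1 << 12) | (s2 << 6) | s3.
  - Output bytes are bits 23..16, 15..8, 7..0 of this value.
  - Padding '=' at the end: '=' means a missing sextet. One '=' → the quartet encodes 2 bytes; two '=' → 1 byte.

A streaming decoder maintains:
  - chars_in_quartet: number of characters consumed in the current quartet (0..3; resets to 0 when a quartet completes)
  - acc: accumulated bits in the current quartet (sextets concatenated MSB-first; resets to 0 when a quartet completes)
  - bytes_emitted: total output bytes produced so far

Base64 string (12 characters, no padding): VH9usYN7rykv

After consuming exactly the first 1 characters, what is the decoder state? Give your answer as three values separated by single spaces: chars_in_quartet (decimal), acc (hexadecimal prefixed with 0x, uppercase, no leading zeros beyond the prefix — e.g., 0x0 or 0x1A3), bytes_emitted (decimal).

Answer: 1 0x15 0

Derivation:
After char 0 ('V'=21): chars_in_quartet=1 acc=0x15 bytes_emitted=0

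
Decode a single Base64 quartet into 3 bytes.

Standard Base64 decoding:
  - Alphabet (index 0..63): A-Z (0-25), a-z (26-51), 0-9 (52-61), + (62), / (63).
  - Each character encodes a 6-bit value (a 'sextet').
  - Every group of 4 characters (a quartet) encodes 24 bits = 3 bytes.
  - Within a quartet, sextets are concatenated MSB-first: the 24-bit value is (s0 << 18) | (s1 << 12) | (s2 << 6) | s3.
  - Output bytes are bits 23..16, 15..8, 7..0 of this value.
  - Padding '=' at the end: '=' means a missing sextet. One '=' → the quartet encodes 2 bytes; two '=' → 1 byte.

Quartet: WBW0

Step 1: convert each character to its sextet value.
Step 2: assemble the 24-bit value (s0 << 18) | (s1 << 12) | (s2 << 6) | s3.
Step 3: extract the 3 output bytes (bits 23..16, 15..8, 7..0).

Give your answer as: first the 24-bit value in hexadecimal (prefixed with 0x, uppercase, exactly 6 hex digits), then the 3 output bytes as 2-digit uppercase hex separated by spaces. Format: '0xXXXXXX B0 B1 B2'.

Answer: 0x5815B4 58 15 B4

Derivation:
Sextets: W=22, B=1, W=22, 0=52
24-bit: (22<<18) | (1<<12) | (22<<6) | 52
      = 0x580000 | 0x001000 | 0x000580 | 0x000034
      = 0x5815B4
Bytes: (v>>16)&0xFF=58, (v>>8)&0xFF=15, v&0xFF=B4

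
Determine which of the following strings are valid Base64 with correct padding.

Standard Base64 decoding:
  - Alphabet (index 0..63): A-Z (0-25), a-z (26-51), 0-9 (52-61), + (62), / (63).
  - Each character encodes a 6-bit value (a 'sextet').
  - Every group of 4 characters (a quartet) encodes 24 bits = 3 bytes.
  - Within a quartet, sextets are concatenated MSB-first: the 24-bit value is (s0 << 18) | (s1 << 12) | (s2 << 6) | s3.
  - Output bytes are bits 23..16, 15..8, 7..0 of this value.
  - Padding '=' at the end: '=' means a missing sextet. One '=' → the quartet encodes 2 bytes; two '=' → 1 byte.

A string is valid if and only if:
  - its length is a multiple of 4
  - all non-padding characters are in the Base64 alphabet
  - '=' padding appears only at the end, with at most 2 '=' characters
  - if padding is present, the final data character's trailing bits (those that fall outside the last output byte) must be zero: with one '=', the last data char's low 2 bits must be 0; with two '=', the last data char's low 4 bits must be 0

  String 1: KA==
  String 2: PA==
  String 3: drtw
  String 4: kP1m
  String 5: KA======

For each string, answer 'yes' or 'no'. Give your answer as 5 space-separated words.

String 1: 'KA==' → valid
String 2: 'PA==' → valid
String 3: 'drtw' → valid
String 4: 'kP1m' → valid
String 5: 'KA======' → invalid (6 pad chars (max 2))

Answer: yes yes yes yes no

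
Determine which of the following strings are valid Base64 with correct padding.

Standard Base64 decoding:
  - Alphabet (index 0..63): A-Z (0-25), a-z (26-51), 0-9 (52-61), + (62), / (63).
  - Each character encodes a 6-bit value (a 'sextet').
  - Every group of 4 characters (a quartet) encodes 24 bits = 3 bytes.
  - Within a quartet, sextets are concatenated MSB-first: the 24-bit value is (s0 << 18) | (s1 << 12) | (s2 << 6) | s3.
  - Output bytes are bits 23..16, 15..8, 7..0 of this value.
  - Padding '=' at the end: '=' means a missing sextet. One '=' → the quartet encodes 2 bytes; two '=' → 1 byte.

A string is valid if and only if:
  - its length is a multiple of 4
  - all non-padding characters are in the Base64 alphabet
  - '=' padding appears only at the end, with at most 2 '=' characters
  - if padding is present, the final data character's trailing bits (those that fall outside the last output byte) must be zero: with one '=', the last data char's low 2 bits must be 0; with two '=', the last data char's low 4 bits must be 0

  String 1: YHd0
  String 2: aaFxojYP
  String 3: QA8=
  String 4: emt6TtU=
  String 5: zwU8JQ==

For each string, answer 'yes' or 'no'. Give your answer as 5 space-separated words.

String 1: 'YHd0' → valid
String 2: 'aaFxojYP' → valid
String 3: 'QA8=' → valid
String 4: 'emt6TtU=' → valid
String 5: 'zwU8JQ==' → valid

Answer: yes yes yes yes yes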